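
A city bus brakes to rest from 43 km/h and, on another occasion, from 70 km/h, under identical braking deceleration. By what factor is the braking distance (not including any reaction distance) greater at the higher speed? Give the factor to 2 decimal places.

Factor ≈ 2.65

Braking distance d = v²/(2a), so with a fixed, d ∝ v².
Factor = (70/43)² = 1.6279² = 2.6501.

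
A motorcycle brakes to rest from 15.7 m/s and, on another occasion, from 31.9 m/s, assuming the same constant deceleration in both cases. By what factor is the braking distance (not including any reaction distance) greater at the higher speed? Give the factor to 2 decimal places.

Braking distance d = v²/(2a), so with a fixed, d ∝ v².
Factor = (31.9/15.7)² = 2.0318² = 4.1282.

Factor ≈ 4.13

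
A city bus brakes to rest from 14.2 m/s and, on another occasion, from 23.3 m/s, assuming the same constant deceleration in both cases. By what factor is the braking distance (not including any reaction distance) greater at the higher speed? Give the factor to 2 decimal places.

Braking distance d = v²/(2a), so with a fixed, d ∝ v².
Factor = (23.3/14.2)² = 1.6408² = 2.6922.

Factor ≈ 2.69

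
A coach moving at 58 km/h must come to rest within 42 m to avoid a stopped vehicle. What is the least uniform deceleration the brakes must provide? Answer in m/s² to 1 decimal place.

58 km/h ÷ 3.6 = 16.1111 m/s.
v² = 2a·d ⇒ a = v²/(2d) = 16.1111² / (2 × 42.000) = 259.568 / 84.000 = 3.0901 m/s².

Required deceleration ≈ 3.1 m/s²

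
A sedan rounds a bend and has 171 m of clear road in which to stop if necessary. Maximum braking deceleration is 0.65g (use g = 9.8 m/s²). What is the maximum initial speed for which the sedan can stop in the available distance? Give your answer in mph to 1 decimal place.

Maximum speed ≈ 104.4 mph

a = 0.65 × 9.8 = 6.370 m/s².
v²/(2a) = d ⇒ v = √(2 × 6.370 × 171) = √2178.54 = 46.6748 m/s.
46.6748 m/s ÷ 0.44704 = 104.409 mph.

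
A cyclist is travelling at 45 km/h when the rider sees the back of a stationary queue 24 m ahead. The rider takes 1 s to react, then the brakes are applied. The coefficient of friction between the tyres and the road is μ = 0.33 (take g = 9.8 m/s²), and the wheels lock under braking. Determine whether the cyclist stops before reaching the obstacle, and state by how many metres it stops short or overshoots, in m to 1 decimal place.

No — it overshoots by 12.7 m

45 km/h ÷ 3.6 = 12.5000 m/s.
a = μg = 0.33 × 9.8 = 3.234 m/s².
Reaction distance = 12.5000 × 1 = 12.500 m.
Braking distance = v²/(2a) = 156.250 / 6.468 = 24.157 m.
Total stopping distance = 12.500 + 24.157 = 36.657 m, vs 24 m available — it cannot stop in time and overshoots by 36.657 − 24 = 12.657 m.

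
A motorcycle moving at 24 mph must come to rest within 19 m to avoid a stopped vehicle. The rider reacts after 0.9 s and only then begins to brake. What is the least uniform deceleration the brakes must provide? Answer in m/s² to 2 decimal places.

Required deceleration ≈ 6.16 m/s²

24 mph × 0.44704 = 10.7290 m/s.
Distance covered during reaction = 10.7290 × 0.9 = 9.656 m.
Distance available for braking: 19 − 9.656 = 9.344 m.
v² = 2a·d ⇒ a = v²/(2d) = 10.7290² / (2 × 9.344) = 115.111 / 18.688 = 6.1596 m/s².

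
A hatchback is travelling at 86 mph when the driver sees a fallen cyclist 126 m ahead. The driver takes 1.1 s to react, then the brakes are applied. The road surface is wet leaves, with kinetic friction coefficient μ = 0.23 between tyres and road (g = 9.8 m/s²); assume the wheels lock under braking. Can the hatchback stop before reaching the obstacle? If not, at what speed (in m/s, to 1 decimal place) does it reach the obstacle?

86 mph × 0.44704 = 38.4454 m/s.
a = μg = 0.23 × 9.8 = 2.254 m/s².
Reaction distance = 38.4454 × 1.1 = 42.290 m.
Braking distance needed to stop: v²/(2a) = 1478.049 / 4.508 = 327.872 m, so total needed = 42.290 + 327.872 = 370.162 m > 126 m — it cannot stop.
Distance remaining when braking begins: 126 − 42.290 = 83.710 m.
v² = v₀² − 2a·d = 1478.049 − 2 × 2.254 × 83.710 = 1100.684 m²/s².
v = √1100.684 = 33.177 m/s.

No — it strikes the obstacle at 33.2 m/s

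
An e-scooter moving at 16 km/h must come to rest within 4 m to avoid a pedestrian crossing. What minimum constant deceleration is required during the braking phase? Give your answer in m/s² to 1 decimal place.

Required deceleration ≈ 2.5 m/s²

16 km/h ÷ 3.6 = 4.4444 m/s.
v² = 2a·d ⇒ a = v²/(2d) = 4.4444² / (2 × 4.000) = 19.753 / 8.000 = 2.4691 m/s².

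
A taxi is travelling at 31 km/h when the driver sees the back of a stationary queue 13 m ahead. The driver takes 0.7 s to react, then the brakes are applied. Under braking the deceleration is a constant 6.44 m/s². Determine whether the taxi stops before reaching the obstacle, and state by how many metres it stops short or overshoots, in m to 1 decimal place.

31 km/h ÷ 3.6 = 8.6111 m/s.
Reaction distance = 8.6111 × 0.7 = 6.028 m.
Braking distance = v²/(2a) = 74.151 / 12.880 = 5.757 m.
Total stopping distance = 6.028 + 5.757 = 11.785 m, vs 13 m available — it stops with 13 − 11.785 = 1.215 m to spare.

Yes — it stops 1.2 m short of the obstacle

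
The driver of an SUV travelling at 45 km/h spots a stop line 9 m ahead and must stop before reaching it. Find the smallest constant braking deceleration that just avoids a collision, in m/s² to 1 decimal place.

45 km/h ÷ 3.6 = 12.5000 m/s.
v² = 2a·d ⇒ a = v²/(2d) = 12.5000² / (2 × 9.000) = 156.250 / 18.000 = 8.6806 m/s².

Required deceleration ≈ 8.7 m/s²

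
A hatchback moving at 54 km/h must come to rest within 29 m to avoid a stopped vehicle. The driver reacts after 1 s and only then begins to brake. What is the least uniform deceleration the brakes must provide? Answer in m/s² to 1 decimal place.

Required deceleration ≈ 8.0 m/s²

54 km/h ÷ 3.6 = 15.0000 m/s.
Distance covered during reaction = 15.0000 × 1 = 15.000 m.
Distance available for braking: 29 − 15.000 = 14.000 m.
v² = 2a·d ⇒ a = v²/(2d) = 15.0000² / (2 × 14.000) = 225.000 / 28.000 = 8.0357 m/s².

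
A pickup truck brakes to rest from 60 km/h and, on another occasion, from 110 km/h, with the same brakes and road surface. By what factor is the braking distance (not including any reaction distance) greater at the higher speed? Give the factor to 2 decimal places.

Factor ≈ 3.36

Braking distance d = v²/(2a), so with a fixed, d ∝ v².
Factor = (110/60)² = 1.8333² = 3.3610.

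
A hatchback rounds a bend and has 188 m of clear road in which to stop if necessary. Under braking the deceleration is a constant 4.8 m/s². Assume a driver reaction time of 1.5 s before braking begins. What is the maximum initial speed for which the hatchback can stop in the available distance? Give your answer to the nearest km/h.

Stopping distance: v·t_r + v²/(2a) = 188 with t_r = 1.5 s and a = 4.800 m/s².
So v² + 14.400 v − 1804.80 = 0.
Positive root: v = −a·t_r + √((a·t_r)² + 2a·d) = −7.200 + √(51.840 + 1804.80) = 35.8887 m/s.
35.8887 m/s × 3.6 = 129.199 km/h.

Maximum speed ≈ 129 km/h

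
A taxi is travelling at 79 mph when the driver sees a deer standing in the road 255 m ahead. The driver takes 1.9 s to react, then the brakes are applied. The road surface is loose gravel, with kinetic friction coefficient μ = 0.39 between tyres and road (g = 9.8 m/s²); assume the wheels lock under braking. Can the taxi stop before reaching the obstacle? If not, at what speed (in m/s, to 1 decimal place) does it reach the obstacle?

79 mph × 0.44704 = 35.3162 m/s.
a = μg = 0.39 × 9.8 = 3.822 m/s².
Reaction distance = 35.3162 × 1.9 = 67.101 m.
Braking distance = v²/(2a) = 1247.234 / 7.644 = 163.165 m.
Total stopping distance = 67.101 + 163.165 = 230.266 m, vs 255 m available — it stops with 255 − 230.266 = 24.734 m to spare.

Yes — it stops about 24.7 m short of the obstacle, so it never reaches it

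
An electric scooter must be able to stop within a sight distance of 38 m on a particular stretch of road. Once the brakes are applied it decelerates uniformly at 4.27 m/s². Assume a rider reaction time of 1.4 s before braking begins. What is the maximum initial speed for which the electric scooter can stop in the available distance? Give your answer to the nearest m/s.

Maximum speed ≈ 13 m/s

Stopping distance: v·t_r + v²/(2a) = 38 with t_r = 1.4 s and a = 4.270 m/s².
So v² + 11.956 v − 324.52 = 0.
Positive root: v = −a·t_r + √((a·t_r)² + 2a·d) = −5.978 + √(35.736 + 324.52) = 13.0024 m/s.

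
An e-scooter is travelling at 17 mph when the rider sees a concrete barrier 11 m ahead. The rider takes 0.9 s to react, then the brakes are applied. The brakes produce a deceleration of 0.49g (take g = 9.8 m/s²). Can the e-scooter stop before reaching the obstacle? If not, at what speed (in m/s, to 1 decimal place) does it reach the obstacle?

No — it strikes the obstacle at 4.2 m/s

17 mph × 0.44704 = 7.5997 m/s.
a = 0.49 × 9.8 = 4.802 m/s².
Reaction distance = 7.5997 × 0.9 = 6.840 m.
Braking distance needed to stop: v²/(2a) = 57.755 / 9.604 = 6.014 m, so total needed = 6.840 + 6.014 = 12.854 m > 11 m — it cannot stop.
Distance remaining when braking begins: 11 − 6.840 = 4.160 m.
v² = v₀² − 2a·d = 57.755 − 2 × 4.802 × 4.160 = 17.802 m²/s².
v = √17.802 = 4.219 m/s.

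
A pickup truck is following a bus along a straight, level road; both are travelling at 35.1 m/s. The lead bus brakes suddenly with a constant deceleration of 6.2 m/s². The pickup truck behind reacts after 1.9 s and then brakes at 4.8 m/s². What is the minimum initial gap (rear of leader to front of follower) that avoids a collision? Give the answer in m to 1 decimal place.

Leader travels v²/(2a_L) = 1232.010 / 12.400 = 99.356 m before stopping.
Follower covers v·t_r = 35.1000 × 1.9 = 66.690 m while reacting, then v²/(2a_F) = 1232.010 / 9.600 = 128.334 m while braking, for a total of 66.690 + 128.334 = 195.024 m.
Since a_F ≤ a_L and the follower starts braking later, the follower is never slower than the leader, so the closest approach is when both have stopped.
Minimum gap = 195.024 − 99.356 = 95.668 m.

Minimum gap ≈ 95.7 m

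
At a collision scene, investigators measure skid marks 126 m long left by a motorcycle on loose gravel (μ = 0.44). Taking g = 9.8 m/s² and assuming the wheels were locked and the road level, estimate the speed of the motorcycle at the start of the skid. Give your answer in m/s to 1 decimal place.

Deceleration a = μg = 0.44 × 9.8 = 4.312 m/s².
v = √(2a·d) = √(2 × 4.312 × 126) = √1086.624 = 32.9640 m/s.

Initial speed ≈ 33.0 m/s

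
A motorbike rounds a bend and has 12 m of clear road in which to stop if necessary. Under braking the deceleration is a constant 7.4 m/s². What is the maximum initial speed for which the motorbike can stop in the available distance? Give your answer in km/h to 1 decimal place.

v²/(2a) = d ⇒ v = √(2 × 7.400 × 12) = √177.60 = 13.3267 m/s.
13.3267 m/s × 3.6 = 47.976 km/h.

Maximum speed ≈ 48.0 km/h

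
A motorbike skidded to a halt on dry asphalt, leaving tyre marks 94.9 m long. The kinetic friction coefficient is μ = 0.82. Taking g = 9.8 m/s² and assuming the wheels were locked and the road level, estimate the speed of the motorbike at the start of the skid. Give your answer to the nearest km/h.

Initial speed ≈ 141 km/h

Deceleration a = μg = 0.82 × 9.8 = 8.036 m/s².
v = √(2a·d) = √(2 × 8.036 × 94.9) = √1525.233 = 39.0542 m/s.
= 39.0542 × 3.6 = 140.595 km/h.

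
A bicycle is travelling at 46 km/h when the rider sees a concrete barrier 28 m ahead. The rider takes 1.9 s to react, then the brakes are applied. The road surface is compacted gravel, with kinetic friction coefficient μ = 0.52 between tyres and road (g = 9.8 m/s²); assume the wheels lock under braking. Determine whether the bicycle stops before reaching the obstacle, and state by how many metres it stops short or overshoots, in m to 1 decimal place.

46 km/h ÷ 3.6 = 12.7778 m/s.
a = μg = 0.52 × 9.8 = 5.096 m/s².
Reaction distance = 12.7778 × 1.9 = 24.278 m.
Braking distance = v²/(2a) = 163.272 / 10.192 = 16.020 m.
Total stopping distance = 24.278 + 16.020 = 40.298 m, vs 28 m available — it cannot stop in time and overshoots by 40.298 − 28 = 12.298 m.

No — it overshoots by 12.3 m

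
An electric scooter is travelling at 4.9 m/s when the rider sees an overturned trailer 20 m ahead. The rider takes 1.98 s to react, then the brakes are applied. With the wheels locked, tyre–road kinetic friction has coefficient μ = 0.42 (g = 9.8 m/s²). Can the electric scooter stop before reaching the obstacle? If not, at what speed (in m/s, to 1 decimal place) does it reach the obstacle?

Yes — it stops about 7.4 m short of the obstacle, so it never reaches it

a = μg = 0.42 × 9.8 = 4.116 m/s².
Reaction distance = 4.9000 × 1.98 = 9.702 m.
Braking distance = v²/(2a) = 24.010 / 8.232 = 2.917 m.
Total stopping distance = 9.702 + 2.917 = 12.619 m, vs 20 m available — it stops with 20 − 12.619 = 7.381 m to spare.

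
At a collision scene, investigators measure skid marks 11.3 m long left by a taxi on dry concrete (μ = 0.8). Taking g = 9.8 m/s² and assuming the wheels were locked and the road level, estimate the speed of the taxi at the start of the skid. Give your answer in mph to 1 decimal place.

Initial speed ≈ 29.8 mph

Deceleration a = μg = 0.8 × 9.8 = 7.840 m/s².
v = √(2a·d) = √(2 × 7.840 × 11.3) = √177.184 = 13.3110 m/s.
= 13.3110 ÷ 0.44704 = 29.776 mph.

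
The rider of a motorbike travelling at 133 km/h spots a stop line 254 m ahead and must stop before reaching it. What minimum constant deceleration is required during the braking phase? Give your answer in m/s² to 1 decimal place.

Required deceleration ≈ 2.7 m/s²

133 km/h ÷ 3.6 = 36.9444 m/s.
v² = 2a·d ⇒ a = v²/(2d) = 36.9444² / (2 × 254.000) = 1364.889 / 508.000 = 2.6868 m/s².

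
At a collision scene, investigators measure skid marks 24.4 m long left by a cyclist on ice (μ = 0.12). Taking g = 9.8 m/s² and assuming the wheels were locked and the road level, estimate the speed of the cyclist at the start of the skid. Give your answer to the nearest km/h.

Initial speed ≈ 27 km/h

Deceleration a = μg = 0.12 × 9.8 = 1.176 m/s².
v = √(2a·d) = √(2 × 1.176 × 24.4) = √57.389 = 7.5756 m/s.
= 7.5756 × 3.6 = 27.272 km/h.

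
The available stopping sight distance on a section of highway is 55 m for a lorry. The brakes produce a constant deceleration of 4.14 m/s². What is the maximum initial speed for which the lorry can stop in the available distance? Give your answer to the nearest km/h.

v²/(2a) = d ⇒ v = √(2 × 4.140 × 55) = √455.40 = 21.3401 m/s.
21.3401 m/s × 3.6 = 76.824 km/h.

Maximum speed ≈ 77 km/h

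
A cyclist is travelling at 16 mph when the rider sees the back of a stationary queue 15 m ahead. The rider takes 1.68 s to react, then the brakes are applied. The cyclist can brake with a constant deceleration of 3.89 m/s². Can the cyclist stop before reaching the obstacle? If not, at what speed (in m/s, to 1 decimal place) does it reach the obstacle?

No — it strikes the obstacle at 5.3 m/s

16 mph × 0.44704 = 7.1526 m/s.
Reaction distance = 7.1526 × 1.68 = 12.016 m.
Braking distance needed to stop: v²/(2a) = 51.160 / 7.780 = 6.576 m, so total needed = 12.016 + 6.576 = 18.592 m > 15 m — it cannot stop.
Distance remaining when braking begins: 15 − 12.016 = 2.984 m.
v² = v₀² − 2a·d = 51.160 − 2 × 3.890 × 2.984 = 27.944 m²/s².
v = √27.944 = 5.286 m/s.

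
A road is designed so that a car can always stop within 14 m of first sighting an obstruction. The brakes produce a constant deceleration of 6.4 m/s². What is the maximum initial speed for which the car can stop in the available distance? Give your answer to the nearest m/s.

Maximum speed ≈ 13 m/s

v²/(2a) = d ⇒ v = √(2 × 6.400 × 14) = √179.20 = 13.3866 m/s.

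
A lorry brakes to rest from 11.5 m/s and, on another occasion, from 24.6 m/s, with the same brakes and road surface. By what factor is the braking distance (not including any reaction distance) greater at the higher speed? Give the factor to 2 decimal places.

Braking distance d = v²/(2a), so with a fixed, d ∝ v².
Factor = (24.6/11.5)² = 2.1391² = 4.5757.

Factor ≈ 4.58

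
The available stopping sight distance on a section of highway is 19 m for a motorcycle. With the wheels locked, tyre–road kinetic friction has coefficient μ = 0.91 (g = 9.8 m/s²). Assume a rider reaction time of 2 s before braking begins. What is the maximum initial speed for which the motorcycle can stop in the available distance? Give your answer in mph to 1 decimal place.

a = μg = 0.91 × 9.8 = 8.918 m/s².
Stopping distance: v·t_r + v²/(2a) = 19 with t_r = 2 s and a = 8.918 m/s².
So v² + 35.672 v − 338.88 = 0.
Positive root: v = −a·t_r + √((a·t_r)² + 2a·d) = −17.836 + √(318.123 + 338.88) = 7.7961 m/s.
7.7961 m/s ÷ 0.44704 = 17.439 mph.

Maximum speed ≈ 17.4 mph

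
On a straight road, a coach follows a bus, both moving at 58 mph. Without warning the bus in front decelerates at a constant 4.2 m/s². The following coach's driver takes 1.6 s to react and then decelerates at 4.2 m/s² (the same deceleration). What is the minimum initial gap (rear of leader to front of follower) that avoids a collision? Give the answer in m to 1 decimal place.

58 mph × 0.44704 = 25.9283 m/s.
Leader travels v²/(2a_L) = 672.277 / 8.400 = 80.033 m before stopping.
Follower covers v·t_r = 25.9283 × 1.6 = 41.485 m while reacting, then v²/(2a_F) = 672.277 / 8.400 = 80.033 m while braking, for a total of 41.485 + 80.033 = 121.518 m.
Since a_F ≤ a_L and the follower starts braking later, the follower is never slower than the leader, so the closest approach is when both have stopped.
Minimum gap = 121.518 − 80.033 = 41.485 m.

Minimum gap ≈ 41.5 m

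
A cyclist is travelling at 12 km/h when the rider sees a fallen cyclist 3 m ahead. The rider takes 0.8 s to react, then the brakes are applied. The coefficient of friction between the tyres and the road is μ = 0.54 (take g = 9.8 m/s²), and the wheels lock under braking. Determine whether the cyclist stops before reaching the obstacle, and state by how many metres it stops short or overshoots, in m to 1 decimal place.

12 km/h ÷ 3.6 = 3.3333 m/s.
a = μg = 0.54 × 9.8 = 5.292 m/s².
Reaction distance = 3.3333 × 0.8 = 2.667 m.
Braking distance = v²/(2a) = 11.111 / 10.584 = 1.050 m.
Total stopping distance = 2.667 + 1.050 = 3.717 m, vs 3 m available — it cannot stop in time and overshoots by 3.717 − 3 = 0.717 m.

No — it overshoots by 0.7 m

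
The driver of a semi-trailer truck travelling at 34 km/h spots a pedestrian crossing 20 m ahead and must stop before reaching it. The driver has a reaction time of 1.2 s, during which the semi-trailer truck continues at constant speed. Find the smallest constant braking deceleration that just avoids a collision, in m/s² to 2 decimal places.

Required deceleration ≈ 5.15 m/s²

34 km/h ÷ 3.6 = 9.4444 m/s.
Distance covered during reaction = 9.4444 × 1.2 = 11.333 m.
Distance available for braking: 20 − 11.333 = 8.667 m.
v² = 2a·d ⇒ a = v²/(2d) = 9.4444² / (2 × 8.667) = 89.197 / 17.334 = 5.1458 m/s².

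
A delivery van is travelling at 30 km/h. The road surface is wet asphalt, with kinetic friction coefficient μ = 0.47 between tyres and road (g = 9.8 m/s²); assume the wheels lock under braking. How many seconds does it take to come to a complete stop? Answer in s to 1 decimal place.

Braking time ≈ 1.8 s

30 km/h ÷ 3.6 = 8.3333 m/s.
a = μg = 0.47 × 9.8 = 4.606 m/s².
Braking time = v/a = 8.3333 / 4.606 = 1.809 s.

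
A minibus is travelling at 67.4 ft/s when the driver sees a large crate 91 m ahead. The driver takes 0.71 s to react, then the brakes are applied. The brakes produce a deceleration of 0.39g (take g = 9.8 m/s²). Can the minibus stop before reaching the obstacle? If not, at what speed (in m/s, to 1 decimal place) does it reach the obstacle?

Yes — it stops about 21.2 m short of the obstacle, so it never reaches it

67.4 ft/s × 0.3048 = 20.5435 m/s.
a = 0.39 × 9.8 = 3.822 m/s².
Reaction distance = 20.5435 × 0.71 = 14.586 m.
Braking distance = v²/(2a) = 422.035 / 7.644 = 55.211 m.
Total stopping distance = 14.586 + 55.211 = 69.797 m, vs 91 m available — it stops with 91 − 69.797 = 21.203 m to spare.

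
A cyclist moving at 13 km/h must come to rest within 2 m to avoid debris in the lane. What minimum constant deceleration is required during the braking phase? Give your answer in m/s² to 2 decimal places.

Required deceleration ≈ 3.26 m/s²

13 km/h ÷ 3.6 = 3.6111 m/s.
v² = 2a·d ⇒ a = v²/(2d) = 3.6111² / (2 × 2.000) = 13.040 / 4.000 = 3.2600 m/s².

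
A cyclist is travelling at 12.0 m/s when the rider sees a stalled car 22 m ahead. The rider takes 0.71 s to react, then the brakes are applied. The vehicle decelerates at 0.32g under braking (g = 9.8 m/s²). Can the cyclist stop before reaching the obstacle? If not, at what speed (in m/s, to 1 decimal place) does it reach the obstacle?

No — it strikes the obstacle at 7.7 m/s

a = 0.32 × 9.8 = 3.136 m/s².
Reaction distance = 12.0000 × 0.71 = 8.520 m.
Braking distance needed to stop: v²/(2a) = 144.000 / 6.272 = 22.959 m, so total needed = 8.520 + 22.959 = 31.479 m > 22 m — it cannot stop.
Distance remaining when braking begins: 22 − 8.520 = 13.480 m.
v² = v₀² − 2a·d = 144.000 − 2 × 3.136 × 13.480 = 59.453 m²/s².
v = √59.453 = 7.711 m/s.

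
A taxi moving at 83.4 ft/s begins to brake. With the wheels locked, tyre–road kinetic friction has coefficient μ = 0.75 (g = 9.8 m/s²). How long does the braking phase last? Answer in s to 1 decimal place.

83.4 ft/s × 0.3048 = 25.4203 m/s.
a = μg = 0.75 × 9.8 = 7.350 m/s².
Braking time = v/a = 25.4203 / 7.350 = 3.459 s.

Braking time ≈ 3.5 s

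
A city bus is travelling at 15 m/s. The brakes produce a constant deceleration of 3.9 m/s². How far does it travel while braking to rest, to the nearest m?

Braking distance ≈ 29 m

Braking distance = v²/(2a) = 15.0000² / (2 × 3.900) = 225.000 / 7.800 = 28.846 m.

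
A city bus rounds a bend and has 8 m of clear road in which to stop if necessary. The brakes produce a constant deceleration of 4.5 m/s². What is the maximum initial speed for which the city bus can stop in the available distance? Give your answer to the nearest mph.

v²/(2a) = d ⇒ v = √(2 × 4.500 × 8) = √72.00 = 8.4853 m/s.
8.4853 m/s ÷ 0.44704 = 18.981 mph.

Maximum speed ≈ 19 mph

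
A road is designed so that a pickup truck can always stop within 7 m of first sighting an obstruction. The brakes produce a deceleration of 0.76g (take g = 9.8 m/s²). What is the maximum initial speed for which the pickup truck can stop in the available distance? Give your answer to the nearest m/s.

a = 0.76 × 9.8 = 7.448 m/s².
v²/(2a) = d ⇒ v = √(2 × 7.448 × 7) = √104.27 = 10.2113 m/s.

Maximum speed ≈ 10 m/s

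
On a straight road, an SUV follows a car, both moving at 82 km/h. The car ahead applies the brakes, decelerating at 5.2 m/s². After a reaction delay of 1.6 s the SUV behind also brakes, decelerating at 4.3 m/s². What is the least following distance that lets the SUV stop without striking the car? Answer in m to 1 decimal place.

82 km/h ÷ 3.6 = 22.7778 m/s.
Leader travels v²/(2a_L) = 518.828 / 10.400 = 49.887 m before stopping.
Follower covers v·t_r = 22.7778 × 1.6 = 36.444 m while reacting, then v²/(2a_F) = 518.828 / 8.600 = 60.329 m while braking, for a total of 36.444 + 60.329 = 96.773 m.
Since a_F ≤ a_L and the follower starts braking later, the follower is never slower than the leader, so the closest approach is when both have stopped.
Minimum gap = 96.773 − 49.887 = 46.886 m.

Minimum gap ≈ 46.9 m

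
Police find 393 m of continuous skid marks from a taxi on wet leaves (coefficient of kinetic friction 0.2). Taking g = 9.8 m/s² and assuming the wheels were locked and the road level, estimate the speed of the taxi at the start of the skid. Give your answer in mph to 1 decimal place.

Deceleration a = μg = 0.2 × 9.8 = 1.960 m/s².
v = √(2a·d) = √(2 × 1.960 × 393) = √1540.560 = 39.2500 m/s.
= 39.2500 ÷ 0.44704 = 87.800 mph.

Initial speed ≈ 87.8 mph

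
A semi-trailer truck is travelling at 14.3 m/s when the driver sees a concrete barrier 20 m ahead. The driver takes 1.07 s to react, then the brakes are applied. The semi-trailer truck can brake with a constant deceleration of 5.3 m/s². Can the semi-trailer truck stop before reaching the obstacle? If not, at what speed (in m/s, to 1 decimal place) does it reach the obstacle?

Reaction distance = 14.3000 × 1.07 = 15.301 m.
Braking distance needed to stop: v²/(2a) = 204.490 / 10.600 = 19.292 m, so total needed = 15.301 + 19.292 = 34.593 m > 20 m — it cannot stop.
Distance remaining when braking begins: 20 − 15.301 = 4.699 m.
v² = v₀² − 2a·d = 204.490 − 2 × 5.300 × 4.699 = 154.681 m²/s².
v = √154.681 = 12.437 m/s.

No — it strikes the obstacle at 12.4 m/s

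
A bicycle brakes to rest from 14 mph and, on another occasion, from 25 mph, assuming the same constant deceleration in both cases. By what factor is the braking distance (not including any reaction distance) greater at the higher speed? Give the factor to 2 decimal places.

Factor ≈ 3.19

Braking distance d = v²/(2a), so with a fixed, d ∝ v².
Factor = (25/14)² = 1.7857² = 3.1887.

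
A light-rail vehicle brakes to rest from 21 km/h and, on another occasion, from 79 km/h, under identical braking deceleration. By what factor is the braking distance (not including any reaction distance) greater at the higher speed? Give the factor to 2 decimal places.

Factor ≈ 14.15

Braking distance d = v²/(2a), so with a fixed, d ∝ v².
Factor = (79/21)² = 3.7619² = 14.1519.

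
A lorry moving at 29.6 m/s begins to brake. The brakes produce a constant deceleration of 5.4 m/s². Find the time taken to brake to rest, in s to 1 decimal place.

Braking time = v/a = 29.6000 / 5.400 = 5.481 s.

Braking time ≈ 5.5 s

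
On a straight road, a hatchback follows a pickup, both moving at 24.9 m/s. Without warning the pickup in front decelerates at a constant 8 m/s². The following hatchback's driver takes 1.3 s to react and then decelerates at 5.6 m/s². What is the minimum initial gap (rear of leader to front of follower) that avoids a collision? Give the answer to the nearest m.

Minimum gap ≈ 49 m

Leader travels v²/(2a_L) = 620.010 / 16.000 = 38.751 m before stopping.
Follower covers v·t_r = 24.9000 × 1.3 = 32.370 m while reacting, then v²/(2a_F) = 620.010 / 11.200 = 55.358 m while braking, for a total of 32.370 + 55.358 = 87.728 m.
Since a_F ≤ a_L and the follower starts braking later, the follower is never slower than the leader, so the closest approach is when both have stopped.
Minimum gap = 87.728 − 38.751 = 48.977 m.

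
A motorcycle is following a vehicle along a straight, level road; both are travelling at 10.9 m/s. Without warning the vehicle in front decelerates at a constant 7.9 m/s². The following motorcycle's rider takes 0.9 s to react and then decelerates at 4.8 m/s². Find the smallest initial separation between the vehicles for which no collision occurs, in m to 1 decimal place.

Leader travels v²/(2a_L) = 118.810 / 15.800 = 7.520 m before stopping.
Follower covers v·t_r = 10.9000 × 0.9 = 9.810 m while reacting, then v²/(2a_F) = 118.810 / 9.600 = 12.376 m while braking, for a total of 9.810 + 12.376 = 22.186 m.
Since a_F ≤ a_L and the follower starts braking later, the follower is never slower than the leader, so the closest approach is when both have stopped.
Minimum gap = 22.186 − 7.520 = 14.666 m.

Minimum gap ≈ 14.7 m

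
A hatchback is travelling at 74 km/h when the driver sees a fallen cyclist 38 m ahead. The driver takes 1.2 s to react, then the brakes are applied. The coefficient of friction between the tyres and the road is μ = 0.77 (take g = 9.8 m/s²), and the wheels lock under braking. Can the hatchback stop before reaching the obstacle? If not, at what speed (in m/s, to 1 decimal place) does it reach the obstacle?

74 km/h ÷ 3.6 = 20.5556 m/s.
a = μg = 0.77 × 9.8 = 7.546 m/s².
Reaction distance = 20.5556 × 1.2 = 24.667 m.
Braking distance needed to stop: v²/(2a) = 422.533 / 15.092 = 27.997 m, so total needed = 24.667 + 27.997 = 52.664 m > 38 m — it cannot stop.
Distance remaining when braking begins: 38 − 24.667 = 13.333 m.
v² = v₀² − 2a·d = 422.533 − 2 × 7.546 × 13.333 = 221.311 m²/s².
v = √221.311 = 14.877 m/s.

No — it strikes the obstacle at 14.9 m/s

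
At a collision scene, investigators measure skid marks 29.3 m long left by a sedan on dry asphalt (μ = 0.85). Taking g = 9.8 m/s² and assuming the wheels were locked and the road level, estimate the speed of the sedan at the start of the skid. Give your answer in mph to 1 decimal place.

Deceleration a = μg = 0.85 × 9.8 = 8.330 m/s².
v = √(2a·d) = √(2 × 8.330 × 29.3) = √488.138 = 22.0938 m/s.
= 22.0938 ÷ 0.44704 = 49.422 mph.

Initial speed ≈ 49.4 mph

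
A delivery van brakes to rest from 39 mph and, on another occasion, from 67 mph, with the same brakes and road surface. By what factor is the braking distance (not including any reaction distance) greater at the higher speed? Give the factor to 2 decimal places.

Braking distance d = v²/(2a), so with a fixed, d ∝ v².
Factor = (67/39)² = 1.7179² = 2.9512.

Factor ≈ 2.95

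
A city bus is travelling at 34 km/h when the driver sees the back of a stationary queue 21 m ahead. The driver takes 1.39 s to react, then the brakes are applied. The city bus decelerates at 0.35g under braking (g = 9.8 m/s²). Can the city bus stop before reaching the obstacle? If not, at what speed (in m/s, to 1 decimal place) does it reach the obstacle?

34 km/h ÷ 3.6 = 9.4444 m/s.
a = 0.35 × 9.8 = 3.430 m/s².
Reaction distance = 9.4444 × 1.39 = 13.128 m.
Braking distance needed to stop: v²/(2a) = 89.197 / 6.860 = 13.002 m, so total needed = 13.128 + 13.002 = 26.130 m > 21 m — it cannot stop.
Distance remaining when braking begins: 21 − 13.128 = 7.872 m.
v² = v₀² − 2a·d = 89.197 − 2 × 3.430 × 7.872 = 35.195 m²/s².
v = √35.195 = 5.933 m/s.

No — it strikes the obstacle at 5.9 m/s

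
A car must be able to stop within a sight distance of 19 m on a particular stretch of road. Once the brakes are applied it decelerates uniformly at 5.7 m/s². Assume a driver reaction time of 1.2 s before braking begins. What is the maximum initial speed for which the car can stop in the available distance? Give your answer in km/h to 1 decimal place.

Maximum speed ≈ 33.8 km/h

Stopping distance: v·t_r + v²/(2a) = 19 with t_r = 1.2 s and a = 5.700 m/s².
So v² + 13.680 v − 216.60 = 0.
Positive root: v = −a·t_r + √((a·t_r)² + 2a·d) = −6.840 + √(46.786 + 216.60) = 9.3892 m/s.
9.3892 m/s × 3.6 = 33.801 km/h.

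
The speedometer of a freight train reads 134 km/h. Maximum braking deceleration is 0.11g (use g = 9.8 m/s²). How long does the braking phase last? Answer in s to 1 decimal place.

134 km/h ÷ 3.6 = 37.2222 m/s.
a = 0.11 × 9.8 = 1.078 m/s².
Braking time = v/a = 37.2222 / 1.078 = 34.529 s.

Braking time ≈ 34.5 s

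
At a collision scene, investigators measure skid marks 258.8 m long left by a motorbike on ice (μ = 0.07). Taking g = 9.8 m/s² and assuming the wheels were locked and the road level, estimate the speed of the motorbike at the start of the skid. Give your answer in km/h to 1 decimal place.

Initial speed ≈ 67.8 km/h

Deceleration a = μg = 0.07 × 9.8 = 0.686 m/s².
v = √(2a·d) = √(2 × 0.686 × 258.8) = √355.074 = 18.8434 m/s.
= 18.8434 × 3.6 = 67.836 km/h.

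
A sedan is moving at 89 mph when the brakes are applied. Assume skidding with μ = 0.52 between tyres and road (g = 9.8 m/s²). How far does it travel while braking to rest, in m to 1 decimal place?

Braking distance ≈ 155.3 m

89 mph × 0.44704 = 39.7866 m/s.
a = μg = 0.52 × 9.8 = 5.096 m/s².
Braking distance = v²/(2a) = 39.7866² / (2 × 5.096) = 1582.974 / 10.192 = 155.315 m.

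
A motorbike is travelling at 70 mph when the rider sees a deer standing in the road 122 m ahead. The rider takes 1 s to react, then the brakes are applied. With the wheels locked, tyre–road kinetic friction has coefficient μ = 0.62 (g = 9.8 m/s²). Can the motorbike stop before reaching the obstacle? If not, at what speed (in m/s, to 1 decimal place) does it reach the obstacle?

Yes — it stops about 10.1 m short of the obstacle, so it never reaches it

70 mph × 0.44704 = 31.2928 m/s.
a = μg = 0.62 × 9.8 = 6.076 m/s².
Reaction distance = 31.2928 × 1 = 31.293 m.
Braking distance = v²/(2a) = 979.239 / 12.152 = 80.583 m.
Total stopping distance = 31.293 + 80.583 = 111.876 m, vs 122 m available — it stops with 122 − 111.876 = 10.124 m to spare.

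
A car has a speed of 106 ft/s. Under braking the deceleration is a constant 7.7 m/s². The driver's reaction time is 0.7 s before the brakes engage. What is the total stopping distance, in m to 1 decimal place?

106 ft/s × 0.3048 = 32.3088 m/s.
Reaction distance = v·t_r = 32.3088 × 0.7 = 22.616 m.
Braking distance = v²/(2a) = 32.3088² / (2 × 7.700) = 1043.859 / 15.400 = 67.783 m.
Total = 22.616 + 67.783 = 90.399 m.

Total stopping distance ≈ 90.4 m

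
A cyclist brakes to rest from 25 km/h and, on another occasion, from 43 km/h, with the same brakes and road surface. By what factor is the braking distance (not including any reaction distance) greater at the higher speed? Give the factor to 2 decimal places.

Braking distance d = v²/(2a), so with a fixed, d ∝ v².
Factor = (43/25)² = 1.7200² = 2.9584.

Factor ≈ 2.96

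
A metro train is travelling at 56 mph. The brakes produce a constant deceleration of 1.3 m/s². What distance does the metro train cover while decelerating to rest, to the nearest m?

Braking distance ≈ 241 m

56 mph × 0.44704 = 25.0342 m/s.
Braking distance = v²/(2a) = 25.0342² / (2 × 1.300) = 626.711 / 2.600 = 241.043 m.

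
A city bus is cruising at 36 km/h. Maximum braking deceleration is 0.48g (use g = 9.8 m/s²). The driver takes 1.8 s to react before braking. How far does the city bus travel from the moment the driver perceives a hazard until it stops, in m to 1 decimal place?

36 km/h ÷ 3.6 = 10.0000 m/s.
a = 0.48 × 9.8 = 4.704 m/s².
Reaction distance = v·t_r = 10.0000 × 1.8 = 18.000 m.
Braking distance = v²/(2a) = 10.0000² / (2 × 4.704) = 100.000 / 9.408 = 10.629 m.
Total = 18.000 + 10.629 = 28.629 m.

Total stopping distance ≈ 28.6 m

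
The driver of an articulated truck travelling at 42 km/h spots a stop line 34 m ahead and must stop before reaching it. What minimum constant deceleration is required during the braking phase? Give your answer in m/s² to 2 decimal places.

Required deceleration ≈ 2.00 m/s²

42 km/h ÷ 3.6 = 11.6667 m/s.
v² = 2a·d ⇒ a = v²/(2d) = 11.6667² / (2 × 34.000) = 136.112 / 68.000 = 2.0016 m/s².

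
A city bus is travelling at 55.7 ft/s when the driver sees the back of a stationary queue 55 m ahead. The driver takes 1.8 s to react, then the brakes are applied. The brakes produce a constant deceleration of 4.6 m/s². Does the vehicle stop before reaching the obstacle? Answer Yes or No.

55.7 ft/s × 0.3048 = 16.9774 m/s.
Reaction distance = 16.9774 × 1.8 = 30.559 m.
Braking distance = v²/(2a) = 288.232 / 9.200 = 31.330 m.
Total stopping distance = 30.559 + 31.330 = 61.889 m, vs 55 m available — it cannot stop in time and overshoots by 61.889 − 55 = 6.889 m.

No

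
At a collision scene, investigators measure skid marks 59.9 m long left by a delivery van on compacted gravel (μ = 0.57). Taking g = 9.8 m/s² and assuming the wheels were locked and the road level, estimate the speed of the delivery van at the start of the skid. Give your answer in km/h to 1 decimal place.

Initial speed ≈ 93.1 km/h

Deceleration a = μg = 0.57 × 9.8 = 5.586 m/s².
v = √(2a·d) = √(2 × 5.586 × 59.9) = √669.203 = 25.8690 m/s.
= 25.8690 × 3.6 = 93.128 km/h.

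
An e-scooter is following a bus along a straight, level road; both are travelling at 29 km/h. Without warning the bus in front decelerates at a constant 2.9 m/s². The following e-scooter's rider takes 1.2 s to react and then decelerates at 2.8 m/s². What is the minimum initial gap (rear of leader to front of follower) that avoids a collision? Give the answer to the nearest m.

29 km/h ÷ 3.6 = 8.0556 m/s.
Leader travels v²/(2a_L) = 64.893 / 5.800 = 11.188 m before stopping.
Follower covers v·t_r = 8.0556 × 1.2 = 9.667 m while reacting, then v²/(2a_F) = 64.893 / 5.600 = 11.588 m while braking, for a total of 9.667 + 11.588 = 21.255 m.
Since a_F ≤ a_L and the follower starts braking later, the follower is never slower than the leader, so the closest approach is when both have stopped.
Minimum gap = 21.255 − 11.188 = 10.067 m.

Minimum gap ≈ 10 m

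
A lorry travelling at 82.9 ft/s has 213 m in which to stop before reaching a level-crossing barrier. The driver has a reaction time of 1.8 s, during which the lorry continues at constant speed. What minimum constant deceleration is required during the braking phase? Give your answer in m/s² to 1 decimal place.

Required deceleration ≈ 1.9 m/s²

82.9 ft/s × 0.3048 = 25.2679 m/s.
Distance covered during reaction = 25.2679 × 1.8 = 45.482 m.
Distance available for braking: 213 − 45.482 = 167.518 m.
v² = 2a·d ⇒ a = v²/(2d) = 25.2679² / (2 × 167.518) = 638.467 / 335.036 = 1.9057 m/s².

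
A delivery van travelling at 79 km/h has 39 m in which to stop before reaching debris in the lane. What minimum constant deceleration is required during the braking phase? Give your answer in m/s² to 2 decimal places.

Required deceleration ≈ 6.17 m/s²

79 km/h ÷ 3.6 = 21.9444 m/s.
v² = 2a·d ⇒ a = v²/(2d) = 21.9444² / (2 × 39.000) = 481.557 / 78.000 = 6.1738 m/s².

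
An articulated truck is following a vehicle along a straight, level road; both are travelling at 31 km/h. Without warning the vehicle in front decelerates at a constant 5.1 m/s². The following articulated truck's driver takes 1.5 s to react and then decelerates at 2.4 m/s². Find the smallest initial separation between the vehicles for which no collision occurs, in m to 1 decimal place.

Minimum gap ≈ 21.1 m

31 km/h ÷ 3.6 = 8.6111 m/s.
Leader travels v²/(2a_L) = 74.151 / 10.200 = 7.270 m before stopping.
Follower covers v·t_r = 8.6111 × 1.5 = 12.917 m while reacting, then v²/(2a_F) = 74.151 / 4.800 = 15.448 m while braking, for a total of 12.917 + 15.448 = 28.365 m.
Since a_F ≤ a_L and the follower starts braking later, the follower is never slower than the leader, so the closest approach is when both have stopped.
Minimum gap = 28.365 − 7.270 = 21.095 m.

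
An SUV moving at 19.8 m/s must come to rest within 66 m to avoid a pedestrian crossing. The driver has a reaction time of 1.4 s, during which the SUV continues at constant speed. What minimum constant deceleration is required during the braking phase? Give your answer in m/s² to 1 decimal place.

Distance covered during reaction = 19.8000 × 1.4 = 27.720 m.
Distance available for braking: 66 − 27.720 = 38.280 m.
v² = 2a·d ⇒ a = v²/(2d) = 19.8000² / (2 × 38.280) = 392.040 / 76.560 = 5.1207 m/s².

Required deceleration ≈ 5.1 m/s²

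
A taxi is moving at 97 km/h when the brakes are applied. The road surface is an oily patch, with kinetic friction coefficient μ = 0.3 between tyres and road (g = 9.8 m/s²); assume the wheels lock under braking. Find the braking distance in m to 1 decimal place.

97 km/h ÷ 3.6 = 26.9444 m/s.
a = μg = 0.3 × 9.8 = 2.940 m/s².
Braking distance = v²/(2a) = 26.9444² / (2 × 2.940) = 726.001 / 5.880 = 123.470 m.

Braking distance ≈ 123.5 m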